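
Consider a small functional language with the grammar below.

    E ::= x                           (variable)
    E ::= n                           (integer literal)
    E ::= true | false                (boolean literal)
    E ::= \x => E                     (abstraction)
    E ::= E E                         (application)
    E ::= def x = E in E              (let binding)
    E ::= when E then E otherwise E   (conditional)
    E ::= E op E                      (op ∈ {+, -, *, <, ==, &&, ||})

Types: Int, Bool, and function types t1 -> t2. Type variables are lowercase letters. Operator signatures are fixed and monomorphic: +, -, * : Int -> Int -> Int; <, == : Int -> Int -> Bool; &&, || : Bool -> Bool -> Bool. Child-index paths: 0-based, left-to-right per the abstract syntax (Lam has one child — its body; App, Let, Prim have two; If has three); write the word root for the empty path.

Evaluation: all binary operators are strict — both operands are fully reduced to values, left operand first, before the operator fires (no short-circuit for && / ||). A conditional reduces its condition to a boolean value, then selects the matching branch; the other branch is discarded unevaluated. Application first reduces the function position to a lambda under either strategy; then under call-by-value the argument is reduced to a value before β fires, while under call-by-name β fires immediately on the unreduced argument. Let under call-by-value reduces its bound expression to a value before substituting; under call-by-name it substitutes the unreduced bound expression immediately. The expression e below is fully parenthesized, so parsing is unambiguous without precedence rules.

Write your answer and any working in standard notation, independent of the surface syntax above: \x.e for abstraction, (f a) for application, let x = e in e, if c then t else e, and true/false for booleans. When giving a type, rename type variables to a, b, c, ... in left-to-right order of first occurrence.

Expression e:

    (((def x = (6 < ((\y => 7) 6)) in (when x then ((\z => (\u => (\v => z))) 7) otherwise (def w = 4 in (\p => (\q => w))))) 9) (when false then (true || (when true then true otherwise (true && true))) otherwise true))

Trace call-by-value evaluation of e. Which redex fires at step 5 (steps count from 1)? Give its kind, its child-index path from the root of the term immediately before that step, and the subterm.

Trace:
step 0: (((let x = (6 < ((\y.7) 6)) in (if x then ((\z.(\u.(\v.z))) 7) else (let w = 4 in (\p.(\q.w))))) 9) (if false then (true || (if true then true else (true && true))) else true))
step 1: [beta@0.0.0.1] (((let x = (6 < 7) in (if x then ((\z.(\u.(\v.z))) 7) else (let w = 4 in (\p.(\q.w))))) 9) (if false then (true || (if true then true else (true && true))) else true))
step 2: [delta@0.0.0] (((let x = true in (if x then ((\z.(\u.(\v.z))) 7) else (let w = 4 in (\p.(\q.w))))) 9) (if false then (true || (if true then true else (true && true))) else true))
step 3: [let@0.0] (((if true then ((\z.(\u.(\v.z))) 7) else (let w = 4 in (\p.(\q.w)))) 9) (if false then (true || (if true then true else (true && true))) else true))
step 4: [if@0.0] ((((\z.(\u.(\v.z))) 7) 9) (if false then (true || (if true then true else (true && true))) else true))
step 5: [beta@0.0] (((\u.(\v.7)) 9) (if false then (true || (if true then true else (true && true))) else true))

Answer: beta at 0.0 : ((\z.(\u.(\v.z))) 7)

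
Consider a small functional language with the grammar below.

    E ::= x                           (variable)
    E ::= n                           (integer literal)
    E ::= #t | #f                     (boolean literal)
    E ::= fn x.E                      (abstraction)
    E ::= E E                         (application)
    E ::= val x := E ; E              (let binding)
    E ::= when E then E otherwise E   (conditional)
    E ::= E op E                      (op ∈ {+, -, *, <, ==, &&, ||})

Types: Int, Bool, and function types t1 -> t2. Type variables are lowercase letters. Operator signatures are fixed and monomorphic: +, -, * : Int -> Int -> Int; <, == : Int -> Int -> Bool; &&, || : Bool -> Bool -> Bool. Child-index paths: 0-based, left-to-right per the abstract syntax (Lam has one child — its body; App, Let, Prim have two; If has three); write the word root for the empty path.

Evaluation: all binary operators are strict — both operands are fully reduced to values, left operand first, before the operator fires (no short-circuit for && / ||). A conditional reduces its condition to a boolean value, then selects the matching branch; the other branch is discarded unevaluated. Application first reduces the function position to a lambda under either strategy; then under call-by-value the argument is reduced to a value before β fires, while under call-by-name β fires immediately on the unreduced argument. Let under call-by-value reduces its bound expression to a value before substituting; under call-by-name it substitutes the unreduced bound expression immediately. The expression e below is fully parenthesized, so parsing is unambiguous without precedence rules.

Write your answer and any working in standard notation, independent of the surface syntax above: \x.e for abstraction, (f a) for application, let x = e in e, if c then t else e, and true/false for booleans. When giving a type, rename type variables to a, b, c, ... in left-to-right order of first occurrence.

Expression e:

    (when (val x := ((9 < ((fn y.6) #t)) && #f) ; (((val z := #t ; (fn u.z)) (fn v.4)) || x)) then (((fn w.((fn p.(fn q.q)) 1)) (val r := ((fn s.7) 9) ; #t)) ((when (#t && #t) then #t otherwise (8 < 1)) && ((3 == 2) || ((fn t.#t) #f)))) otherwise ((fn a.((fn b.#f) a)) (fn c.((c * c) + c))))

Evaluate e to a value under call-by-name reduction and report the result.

Answer: true

Working:
step 0: (if (let x = ((9 < ((\y.6) true)) && false) in (((let z = true in (\u.z)) (\v.4)) || x)) then (((\w.((\p.(\q.q)) 1)) (let r = ((\s.7) 9) in true)) ((if (true && true) then true else (8 < 1)) && ((3 == 2) || ((\t.true) false)))) else ((\a.((\b.false) a)) (\c.((c * c) + c))))
step 1: [let@0] (if (((let z = true in (\u.z)) (\v.4)) || ((9 < ((\y.6) true)) && false)) then (((\w.((\p.(\q.q)) 1)) (let r = ((\s.7) 9) in true)) ((if (true && true) then true else (8 < 1)) && ((3 == 2) || ((\t.true) false)))) else ((\a.((\b.false) a)) (\c.((c * c) + c))))
step 2: [let@0.0.0] (if (((\u.true) (\v.4)) || ((9 < ((\y.6) true)) && false)) then (((\w.((\p.(\q.q)) 1)) (let r = ((\s.7) 9) in true)) ((if (true && true) then true else (8 < 1)) && ((3 == 2) || ((\t.true) false)))) else ((\a.((\b.false) a)) (\c.((c * c) + c))))
step 3: [beta@0.0] (if (true || ((9 < ((\y.6) true)) && false)) then (((\w.((\p.(\q.q)) 1)) (let r = ((\s.7) 9) in true)) ((if (true && true) then true else (8 < 1)) && ((3 == 2) || ((\t.true) false)))) else ((\a.((\b.false) a)) (\c.((c * c) + c))))
step 4: [beta@0.1.0.1] (if (true || ((9 < 6) && false)) then (((\w.((\p.(\q.q)) 1)) (let r = ((\s.7) 9) in true)) ((if (true && true) then true else (8 < 1)) && ((3 == 2) || ((\t.true) false)))) else ((\a.((\b.false) a)) (\c.((c * c) + c))))
step 5: [delta@0.1.0] (if (true || (false && false)) then (((\w.((\p.(\q.q)) 1)) (let r = ((\s.7) 9) in true)) ((if (true && true) then true else (8 < 1)) && ((3 == 2) || ((\t.true) false)))) else ((\a.((\b.false) a)) (\c.((c * c) + c))))
step 6: [delta@0.1] (if (true || false) then (((\w.((\p.(\q.q)) 1)) (let r = ((\s.7) 9) in true)) ((if (true && true) then true else (8 < 1)) && ((3 == 2) || ((\t.true) false)))) else ((\a.((\b.false) a)) (\c.((c * c) + c))))
step 7: [delta@0] (if true then (((\w.((\p.(\q.q)) 1)) (let r = ((\s.7) 9) in true)) ((if (true && true) then true else (8 < 1)) && ((3 == 2) || ((\t.true) false)))) else ((\a.((\b.false) a)) (\c.((c * c) + c))))
step 8: [if@root] (((\w.((\p.(\q.q)) 1)) (let r = ((\s.7) 9) in true)) ((if (true && true) then true else (8 < 1)) && ((3 == 2) || ((\t.true) false))))
step 9: [beta@0] (((\p.(\q.q)) 1) ((if (true && true) then true else (8 < 1)) && ((3 == 2) || ((\t.true) false))))
step 10: [beta@0] ((\q.q) ((if (true && true) then true else (8 < 1)) && ((3 == 2) || ((\t.true) false))))
step 11: [beta@root] ((if (true && true) then true else (8 < 1)) && ((3 == 2) || ((\t.true) false)))
step 12: [delta@0.0] ((if true then true else (8 < 1)) && ((3 == 2) || ((\t.true) false)))
step 13: [if@0] (true && ((3 == 2) || ((\t.true) false)))
step 14: [delta@1.0] (true && (false || ((\t.true) false)))
step 15: [beta@1.1] (true && (false || true))
step 16: [delta@1] (true && true)
step 17: [delta@root] true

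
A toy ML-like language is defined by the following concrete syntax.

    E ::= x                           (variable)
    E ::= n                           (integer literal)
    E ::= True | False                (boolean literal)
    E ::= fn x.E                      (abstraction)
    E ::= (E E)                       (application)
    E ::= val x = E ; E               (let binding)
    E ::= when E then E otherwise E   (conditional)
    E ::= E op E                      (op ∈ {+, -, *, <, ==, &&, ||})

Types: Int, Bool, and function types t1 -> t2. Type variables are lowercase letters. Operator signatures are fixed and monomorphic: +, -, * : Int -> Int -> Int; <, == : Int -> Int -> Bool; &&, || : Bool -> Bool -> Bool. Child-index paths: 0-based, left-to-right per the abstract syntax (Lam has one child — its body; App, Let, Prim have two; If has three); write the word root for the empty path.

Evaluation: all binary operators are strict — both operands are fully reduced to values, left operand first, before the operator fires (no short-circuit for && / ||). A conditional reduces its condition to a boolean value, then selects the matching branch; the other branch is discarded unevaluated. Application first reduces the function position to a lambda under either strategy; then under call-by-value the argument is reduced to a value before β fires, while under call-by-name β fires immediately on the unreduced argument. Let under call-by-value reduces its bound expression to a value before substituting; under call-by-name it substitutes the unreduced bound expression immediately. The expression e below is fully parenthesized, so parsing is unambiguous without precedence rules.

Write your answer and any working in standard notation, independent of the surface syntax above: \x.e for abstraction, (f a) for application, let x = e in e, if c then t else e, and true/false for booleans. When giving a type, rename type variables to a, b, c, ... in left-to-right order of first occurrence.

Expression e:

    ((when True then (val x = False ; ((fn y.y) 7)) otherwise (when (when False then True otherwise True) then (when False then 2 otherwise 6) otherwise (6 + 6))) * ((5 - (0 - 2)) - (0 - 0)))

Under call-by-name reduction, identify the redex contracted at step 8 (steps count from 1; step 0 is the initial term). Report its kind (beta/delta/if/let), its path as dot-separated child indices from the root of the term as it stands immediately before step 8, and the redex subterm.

Derivation:
step 0: ((if true then (let x = false in ((\y.y) 7)) else (if (if false then true else true) then (if false then 2 else 6) else (6 + 6))) * ((5 - (0 - 2)) - (0 - 0)))
step 1: [if@0] ((let x = false in ((\y.y) 7)) * ((5 - (0 - 2)) - (0 - 0)))
step 2: [let@0] (((\y.y) 7) * ((5 - (0 - 2)) - (0 - 0)))
step 3: [beta@0] (7 * ((5 - (0 - 2)) - (0 - 0)))
step 4: [delta@1.0.1] (7 * ((5 - -2) - (0 - 0)))
step 5: [delta@1.0] (7 * (7 - (0 - 0)))
step 6: [delta@1.1] (7 * (7 - 0))
step 7: [delta@1] (7 * 7)
step 8: [delta@root] 49

Answer: delta at root : (7 * 7)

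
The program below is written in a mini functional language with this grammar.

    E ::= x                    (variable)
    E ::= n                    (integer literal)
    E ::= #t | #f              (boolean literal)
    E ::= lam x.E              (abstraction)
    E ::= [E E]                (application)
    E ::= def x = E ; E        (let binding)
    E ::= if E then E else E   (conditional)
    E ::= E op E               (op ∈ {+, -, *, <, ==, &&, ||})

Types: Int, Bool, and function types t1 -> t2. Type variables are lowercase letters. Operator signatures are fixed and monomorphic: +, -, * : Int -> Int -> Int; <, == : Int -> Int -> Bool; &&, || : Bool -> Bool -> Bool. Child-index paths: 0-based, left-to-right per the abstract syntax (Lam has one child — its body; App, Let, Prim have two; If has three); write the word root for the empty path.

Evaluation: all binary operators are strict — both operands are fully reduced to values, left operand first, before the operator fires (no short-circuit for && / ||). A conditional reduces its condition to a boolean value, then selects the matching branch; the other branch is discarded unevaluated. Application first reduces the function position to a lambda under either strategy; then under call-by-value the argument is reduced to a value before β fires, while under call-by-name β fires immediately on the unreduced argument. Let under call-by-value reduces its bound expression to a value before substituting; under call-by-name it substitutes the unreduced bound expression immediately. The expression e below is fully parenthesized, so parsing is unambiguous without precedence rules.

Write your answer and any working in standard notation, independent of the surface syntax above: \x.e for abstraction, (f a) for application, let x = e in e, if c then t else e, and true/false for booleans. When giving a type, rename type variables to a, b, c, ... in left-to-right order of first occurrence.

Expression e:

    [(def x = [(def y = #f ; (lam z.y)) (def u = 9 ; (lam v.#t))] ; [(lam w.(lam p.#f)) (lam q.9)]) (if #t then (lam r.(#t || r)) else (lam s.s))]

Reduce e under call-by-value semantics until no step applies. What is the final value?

Answer: false

Derivation:
step 0: ((let x = ((let y = false in (\z.y)) (let u = 9 in (\v.true))) in ((\w.(\p.false)) (\q.9))) (if true then (\r.(true || r)) else (\s.s)))
step 1: [let@0.0.0] ((let x = ((\z.false) (let u = 9 in (\v.true))) in ((\w.(\p.false)) (\q.9))) (if true then (\r.(true || r)) else (\s.s)))
step 2: [let@0.0.1] ((let x = ((\z.false) (\v.true)) in ((\w.(\p.false)) (\q.9))) (if true then (\r.(true || r)) else (\s.s)))
step 3: [beta@0.0] ((let x = false in ((\w.(\p.false)) (\q.9))) (if true then (\r.(true || r)) else (\s.s)))
step 4: [let@0] (((\w.(\p.false)) (\q.9)) (if true then (\r.(true || r)) else (\s.s)))
step 5: [beta@0] ((\p.false) (if true then (\r.(true || r)) else (\s.s)))
step 6: [if@1] ((\p.false) (\r.(true || r)))
step 7: [beta@root] false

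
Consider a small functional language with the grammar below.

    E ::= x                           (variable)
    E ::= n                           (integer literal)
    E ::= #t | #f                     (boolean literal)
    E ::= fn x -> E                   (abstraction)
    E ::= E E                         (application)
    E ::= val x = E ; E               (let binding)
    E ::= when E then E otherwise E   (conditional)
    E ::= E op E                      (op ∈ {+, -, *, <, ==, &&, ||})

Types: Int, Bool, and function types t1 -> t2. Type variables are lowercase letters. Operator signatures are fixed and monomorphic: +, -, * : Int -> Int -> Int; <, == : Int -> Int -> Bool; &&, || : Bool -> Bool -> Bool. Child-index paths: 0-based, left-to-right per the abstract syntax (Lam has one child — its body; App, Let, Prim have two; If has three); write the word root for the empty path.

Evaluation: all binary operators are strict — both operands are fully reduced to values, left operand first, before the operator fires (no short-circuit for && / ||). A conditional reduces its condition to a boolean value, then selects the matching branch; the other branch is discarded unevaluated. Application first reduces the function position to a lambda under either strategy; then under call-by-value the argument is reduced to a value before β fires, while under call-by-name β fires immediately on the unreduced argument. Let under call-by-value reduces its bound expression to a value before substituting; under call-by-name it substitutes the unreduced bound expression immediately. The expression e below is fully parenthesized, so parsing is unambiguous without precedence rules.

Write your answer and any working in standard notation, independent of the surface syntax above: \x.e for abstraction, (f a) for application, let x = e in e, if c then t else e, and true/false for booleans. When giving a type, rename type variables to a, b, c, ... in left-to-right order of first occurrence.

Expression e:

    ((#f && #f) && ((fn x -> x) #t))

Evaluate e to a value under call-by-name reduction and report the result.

Answer: false

Derivation:
step 0: ((false && false) && ((\x.x) true))
step 1: [delta@0] (false && ((\x.x) true))
step 2: [beta@1] (false && true)
step 3: [delta@root] false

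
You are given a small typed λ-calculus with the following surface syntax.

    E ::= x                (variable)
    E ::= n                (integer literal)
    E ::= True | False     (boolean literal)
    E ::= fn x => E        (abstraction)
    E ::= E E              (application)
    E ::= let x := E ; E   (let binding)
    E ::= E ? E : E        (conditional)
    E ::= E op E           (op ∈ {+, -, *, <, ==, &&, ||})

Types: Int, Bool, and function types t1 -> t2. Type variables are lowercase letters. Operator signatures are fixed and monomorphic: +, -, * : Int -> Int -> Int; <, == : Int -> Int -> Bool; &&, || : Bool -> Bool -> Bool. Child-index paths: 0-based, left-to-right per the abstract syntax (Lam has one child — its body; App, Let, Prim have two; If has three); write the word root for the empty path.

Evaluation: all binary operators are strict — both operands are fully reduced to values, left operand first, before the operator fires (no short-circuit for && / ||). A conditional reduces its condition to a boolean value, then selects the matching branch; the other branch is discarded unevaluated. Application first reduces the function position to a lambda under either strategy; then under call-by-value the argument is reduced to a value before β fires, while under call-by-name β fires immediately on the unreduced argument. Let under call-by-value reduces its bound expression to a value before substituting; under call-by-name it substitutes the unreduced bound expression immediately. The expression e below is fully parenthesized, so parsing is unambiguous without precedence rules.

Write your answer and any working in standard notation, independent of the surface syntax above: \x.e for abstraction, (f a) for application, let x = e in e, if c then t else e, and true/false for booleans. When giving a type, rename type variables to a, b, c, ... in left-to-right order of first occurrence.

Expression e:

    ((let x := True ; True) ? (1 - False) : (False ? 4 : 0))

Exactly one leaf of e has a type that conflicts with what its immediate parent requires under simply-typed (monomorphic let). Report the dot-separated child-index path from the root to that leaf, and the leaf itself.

Trace:
let x : Bool
  unify Bool ~ Bool
  unify Int ~ Int
  unify Bool ~ Int
  FAIL: mismatch Bool ~ Int

Answer: 1.1 : false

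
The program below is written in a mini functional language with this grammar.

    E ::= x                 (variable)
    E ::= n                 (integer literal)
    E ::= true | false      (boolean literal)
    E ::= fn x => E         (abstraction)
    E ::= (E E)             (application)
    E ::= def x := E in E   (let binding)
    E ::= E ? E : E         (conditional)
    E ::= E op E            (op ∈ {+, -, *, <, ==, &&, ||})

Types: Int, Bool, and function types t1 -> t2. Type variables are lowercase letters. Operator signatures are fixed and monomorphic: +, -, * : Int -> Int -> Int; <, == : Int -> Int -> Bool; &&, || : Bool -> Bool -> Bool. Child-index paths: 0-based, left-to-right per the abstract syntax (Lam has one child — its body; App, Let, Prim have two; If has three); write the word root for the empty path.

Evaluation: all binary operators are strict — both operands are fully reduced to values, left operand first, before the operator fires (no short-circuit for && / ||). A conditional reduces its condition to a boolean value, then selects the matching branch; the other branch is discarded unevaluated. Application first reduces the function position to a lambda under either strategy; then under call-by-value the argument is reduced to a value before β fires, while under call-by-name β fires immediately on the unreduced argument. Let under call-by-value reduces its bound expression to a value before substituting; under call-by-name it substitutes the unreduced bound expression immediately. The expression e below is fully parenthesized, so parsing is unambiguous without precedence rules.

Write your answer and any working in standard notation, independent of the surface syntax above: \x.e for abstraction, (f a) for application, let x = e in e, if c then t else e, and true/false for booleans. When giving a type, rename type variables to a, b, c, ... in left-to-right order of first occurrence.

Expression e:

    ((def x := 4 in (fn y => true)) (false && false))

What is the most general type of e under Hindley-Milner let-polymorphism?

Answer: Bool

Working:
let x : Int
\y._ : a -> Bool
  unify Bool ~ Bool
  unify Bool ~ Bool
  unify a -> Bool ~ Bool -> b
  unify a ~ Bool
  unify Bool ~ b
_ _ : Bool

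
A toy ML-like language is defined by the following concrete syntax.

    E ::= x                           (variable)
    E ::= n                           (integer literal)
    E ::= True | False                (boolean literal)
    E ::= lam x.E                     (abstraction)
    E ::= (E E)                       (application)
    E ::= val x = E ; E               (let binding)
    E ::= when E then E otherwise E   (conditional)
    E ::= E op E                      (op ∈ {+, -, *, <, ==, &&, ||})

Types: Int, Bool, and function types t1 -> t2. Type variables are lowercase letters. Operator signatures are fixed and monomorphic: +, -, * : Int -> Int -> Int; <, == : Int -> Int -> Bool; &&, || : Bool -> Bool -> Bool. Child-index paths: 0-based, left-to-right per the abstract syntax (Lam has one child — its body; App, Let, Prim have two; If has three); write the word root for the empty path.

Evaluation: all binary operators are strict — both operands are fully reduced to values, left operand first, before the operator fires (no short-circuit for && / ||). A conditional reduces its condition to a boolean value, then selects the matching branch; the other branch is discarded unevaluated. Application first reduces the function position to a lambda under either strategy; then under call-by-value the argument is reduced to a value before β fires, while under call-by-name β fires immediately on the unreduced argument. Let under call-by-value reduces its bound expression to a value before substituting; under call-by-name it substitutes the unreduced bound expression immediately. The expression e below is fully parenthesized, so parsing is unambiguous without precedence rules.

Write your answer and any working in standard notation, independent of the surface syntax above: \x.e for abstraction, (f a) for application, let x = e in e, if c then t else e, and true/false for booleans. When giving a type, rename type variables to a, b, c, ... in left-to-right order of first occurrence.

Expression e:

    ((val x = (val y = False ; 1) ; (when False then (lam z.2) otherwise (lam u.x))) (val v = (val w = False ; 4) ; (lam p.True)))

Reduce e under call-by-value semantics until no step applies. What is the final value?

Derivation:
step 0: ((let x = (let y = false in 1) in (if false then (\z.2) else (\u.x))) (let v = (let w = false in 4) in (\p.true)))
step 1: [let@0.0] ((let x = 1 in (if false then (\z.2) else (\u.x))) (let v = (let w = false in 4) in (\p.true)))
step 2: [let@0] ((if false then (\z.2) else (\u.1)) (let v = (let w = false in 4) in (\p.true)))
step 3: [if@0] ((\u.1) (let v = (let w = false in 4) in (\p.true)))
step 4: [let@1.0] ((\u.1) (let v = 4 in (\p.true)))
step 5: [let@1] ((\u.1) (\p.true))
step 6: [beta@root] 1

Answer: 1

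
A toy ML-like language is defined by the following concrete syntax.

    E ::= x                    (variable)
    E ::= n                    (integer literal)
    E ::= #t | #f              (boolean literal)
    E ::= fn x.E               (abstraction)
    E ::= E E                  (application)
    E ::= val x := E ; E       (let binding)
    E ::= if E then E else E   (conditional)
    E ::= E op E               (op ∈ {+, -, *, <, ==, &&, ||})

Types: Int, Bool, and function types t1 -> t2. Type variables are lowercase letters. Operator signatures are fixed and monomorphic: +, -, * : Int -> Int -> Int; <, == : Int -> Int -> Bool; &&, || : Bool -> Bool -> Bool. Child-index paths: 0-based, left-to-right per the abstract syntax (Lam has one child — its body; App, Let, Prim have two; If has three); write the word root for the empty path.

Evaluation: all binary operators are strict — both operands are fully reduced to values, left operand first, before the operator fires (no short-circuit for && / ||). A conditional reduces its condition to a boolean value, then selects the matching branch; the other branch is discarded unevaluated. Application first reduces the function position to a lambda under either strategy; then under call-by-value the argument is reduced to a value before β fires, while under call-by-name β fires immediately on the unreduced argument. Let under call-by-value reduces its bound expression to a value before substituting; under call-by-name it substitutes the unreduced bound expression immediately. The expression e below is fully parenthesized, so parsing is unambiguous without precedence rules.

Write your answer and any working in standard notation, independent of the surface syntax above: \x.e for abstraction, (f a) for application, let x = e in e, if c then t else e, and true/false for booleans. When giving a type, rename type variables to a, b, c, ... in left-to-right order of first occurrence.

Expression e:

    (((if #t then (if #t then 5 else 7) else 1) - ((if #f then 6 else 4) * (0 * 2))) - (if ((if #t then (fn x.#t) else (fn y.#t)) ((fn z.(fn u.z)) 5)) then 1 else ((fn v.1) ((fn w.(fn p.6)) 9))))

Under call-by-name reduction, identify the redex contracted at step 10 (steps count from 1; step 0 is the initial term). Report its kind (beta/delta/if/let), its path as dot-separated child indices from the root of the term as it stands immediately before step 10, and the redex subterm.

Trace:
step 0: (((if true then (if true then 5 else 7) else 1) - ((if false then 6 else 4) * (0 * 2))) - (if ((if true then (\x.true) else (\y.true)) ((\z.(\u.z)) 5)) then 1 else ((\v.1) ((\w.(\p.6)) 9))))
step 1: [if@0.0] (((if true then 5 else 7) - ((if false then 6 else 4) * (0 * 2))) - (if ((if true then (\x.true) else (\y.true)) ((\z.(\u.z)) 5)) then 1 else ((\v.1) ((\w.(\p.6)) 9))))
step 2: [if@0.0] ((5 - ((if false then 6 else 4) * (0 * 2))) - (if ((if true then (\x.true) else (\y.true)) ((\z.(\u.z)) 5)) then 1 else ((\v.1) ((\w.(\p.6)) 9))))
step 3: [if@0.1.0] ((5 - (4 * (0 * 2))) - (if ((if true then (\x.true) else (\y.true)) ((\z.(\u.z)) 5)) then 1 else ((\v.1) ((\w.(\p.6)) 9))))
step 4: [delta@0.1.1] ((5 - (4 * 0)) - (if ((if true then (\x.true) else (\y.true)) ((\z.(\u.z)) 5)) then 1 else ((\v.1) ((\w.(\p.6)) 9))))
step 5: [delta@0.1] ((5 - 0) - (if ((if true then (\x.true) else (\y.true)) ((\z.(\u.z)) 5)) then 1 else ((\v.1) ((\w.(\p.6)) 9))))
step 6: [delta@0] (5 - (if ((if true then (\x.true) else (\y.true)) ((\z.(\u.z)) 5)) then 1 else ((\v.1) ((\w.(\p.6)) 9))))
step 7: [if@1.0.0] (5 - (if ((\x.true) ((\z.(\u.z)) 5)) then 1 else ((\v.1) ((\w.(\p.6)) 9))))
step 8: [beta@1.0] (5 - (if true then 1 else ((\v.1) ((\w.(\p.6)) 9))))
step 9: [if@1] (5 - 1)
step 10: [delta@root] 4

Answer: delta at root : (5 - 1)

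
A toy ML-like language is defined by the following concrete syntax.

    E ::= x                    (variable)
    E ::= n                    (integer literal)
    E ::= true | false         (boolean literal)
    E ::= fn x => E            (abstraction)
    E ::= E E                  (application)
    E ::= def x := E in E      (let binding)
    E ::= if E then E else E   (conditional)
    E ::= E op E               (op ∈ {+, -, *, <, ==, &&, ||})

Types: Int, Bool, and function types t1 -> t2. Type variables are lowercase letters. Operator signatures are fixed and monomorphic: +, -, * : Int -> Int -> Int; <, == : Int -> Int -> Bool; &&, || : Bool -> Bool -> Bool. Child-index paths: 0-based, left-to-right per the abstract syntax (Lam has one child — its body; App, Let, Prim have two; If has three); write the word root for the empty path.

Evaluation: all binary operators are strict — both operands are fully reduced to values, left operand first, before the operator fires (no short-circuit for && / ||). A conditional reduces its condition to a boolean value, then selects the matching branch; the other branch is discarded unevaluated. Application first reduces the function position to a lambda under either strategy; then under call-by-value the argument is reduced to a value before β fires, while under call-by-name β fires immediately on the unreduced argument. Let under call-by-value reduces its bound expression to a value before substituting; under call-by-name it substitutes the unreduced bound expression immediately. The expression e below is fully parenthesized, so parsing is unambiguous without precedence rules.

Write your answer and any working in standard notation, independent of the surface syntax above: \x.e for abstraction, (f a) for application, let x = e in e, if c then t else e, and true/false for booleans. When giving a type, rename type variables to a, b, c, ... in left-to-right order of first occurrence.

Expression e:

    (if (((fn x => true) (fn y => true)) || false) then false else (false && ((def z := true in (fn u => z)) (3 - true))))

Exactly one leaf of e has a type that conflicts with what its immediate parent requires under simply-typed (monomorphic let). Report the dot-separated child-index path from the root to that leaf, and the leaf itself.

Answer: 2.1.1.1 : true

Trace:
\x._ : a -> Bool
\y._ : b -> Bool
  unify a -> Bool ~ (b -> Bool) -> c
  unify a ~ b -> Bool
  unify Bool ~ c
_ _ : Bool
  unify Bool ~ Bool
  unify Bool ~ Bool
  unify Bool ~ Bool
  unify Bool ~ Bool
let z : Bool
z : Bool
\u._ : d -> Bool
  unify Int ~ Int
  unify Bool ~ Int
  FAIL: mismatch Bool ~ Int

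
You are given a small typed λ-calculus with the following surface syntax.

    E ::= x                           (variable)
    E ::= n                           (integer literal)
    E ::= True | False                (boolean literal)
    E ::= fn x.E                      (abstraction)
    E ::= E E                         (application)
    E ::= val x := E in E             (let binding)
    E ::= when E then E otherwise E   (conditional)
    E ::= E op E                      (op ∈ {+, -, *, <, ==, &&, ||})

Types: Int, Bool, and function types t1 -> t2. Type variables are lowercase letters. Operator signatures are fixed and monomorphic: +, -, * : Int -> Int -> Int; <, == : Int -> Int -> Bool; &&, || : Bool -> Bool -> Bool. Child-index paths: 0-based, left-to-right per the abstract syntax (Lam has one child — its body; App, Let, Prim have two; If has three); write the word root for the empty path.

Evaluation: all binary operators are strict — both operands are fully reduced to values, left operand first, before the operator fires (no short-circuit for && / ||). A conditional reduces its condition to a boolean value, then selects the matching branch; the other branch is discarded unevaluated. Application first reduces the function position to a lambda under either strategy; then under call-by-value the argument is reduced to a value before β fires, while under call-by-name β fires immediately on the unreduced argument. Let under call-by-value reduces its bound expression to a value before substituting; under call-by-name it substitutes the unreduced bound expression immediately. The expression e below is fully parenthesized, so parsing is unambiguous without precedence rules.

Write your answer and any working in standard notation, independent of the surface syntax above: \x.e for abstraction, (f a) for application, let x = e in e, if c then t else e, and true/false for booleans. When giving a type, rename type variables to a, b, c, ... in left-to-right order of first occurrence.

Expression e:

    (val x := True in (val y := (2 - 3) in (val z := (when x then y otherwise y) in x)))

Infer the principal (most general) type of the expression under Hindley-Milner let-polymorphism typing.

Derivation:
let x : Bool
  unify Int ~ Int
  unify Int ~ Int
let y : Int
x : Bool
  unify Bool ~ Bool
y : Int
y : Int
  unify Int ~ Int
let z : Int
x : Bool

Answer: Bool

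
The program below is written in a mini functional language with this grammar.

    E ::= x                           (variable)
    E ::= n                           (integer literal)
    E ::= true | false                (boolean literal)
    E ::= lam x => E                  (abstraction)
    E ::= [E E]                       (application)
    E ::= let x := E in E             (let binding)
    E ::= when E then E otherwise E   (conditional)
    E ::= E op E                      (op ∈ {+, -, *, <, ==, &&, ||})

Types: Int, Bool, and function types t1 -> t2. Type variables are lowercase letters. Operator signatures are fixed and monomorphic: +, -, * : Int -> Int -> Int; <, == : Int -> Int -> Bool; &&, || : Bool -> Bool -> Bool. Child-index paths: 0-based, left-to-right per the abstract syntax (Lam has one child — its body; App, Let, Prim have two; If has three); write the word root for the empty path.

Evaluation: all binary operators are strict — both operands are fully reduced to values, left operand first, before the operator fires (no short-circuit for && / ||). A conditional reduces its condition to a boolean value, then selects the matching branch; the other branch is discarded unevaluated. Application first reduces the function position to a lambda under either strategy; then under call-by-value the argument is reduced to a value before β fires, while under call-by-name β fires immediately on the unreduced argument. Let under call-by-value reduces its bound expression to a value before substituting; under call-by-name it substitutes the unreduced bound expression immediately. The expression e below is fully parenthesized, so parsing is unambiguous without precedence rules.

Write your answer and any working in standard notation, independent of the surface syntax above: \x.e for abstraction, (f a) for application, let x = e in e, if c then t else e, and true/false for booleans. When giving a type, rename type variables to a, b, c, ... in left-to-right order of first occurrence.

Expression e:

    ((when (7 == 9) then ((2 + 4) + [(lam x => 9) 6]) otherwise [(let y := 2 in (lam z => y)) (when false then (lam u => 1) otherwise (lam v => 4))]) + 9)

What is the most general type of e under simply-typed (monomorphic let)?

Answer: Int

Derivation:
  unify Int ~ Int
  unify Int ~ Int
  unify Bool ~ Bool
  unify Int ~ Int
  unify Int ~ Int
  unify Int ~ Int
\x._ : a -> Int
  unify a -> Int ~ Int -> b
  unify a ~ Int
  unify Int ~ b
_ _ : Int
  unify Int ~ Int
let y : Int
y : Int
\z._ : c -> Int
  unify Bool ~ Bool
\u._ : d -> Int
\v._ : e -> Int
  unify d -> Int ~ e -> Int
  unify d ~ e
  unify Int ~ Int
  unify c -> Int ~ (e -> Int) -> f
  unify c ~ e -> Int
  unify Int ~ f
_ _ : Int
  unify Int ~ Int
  unify Int ~ Int
  unify Int ~ Int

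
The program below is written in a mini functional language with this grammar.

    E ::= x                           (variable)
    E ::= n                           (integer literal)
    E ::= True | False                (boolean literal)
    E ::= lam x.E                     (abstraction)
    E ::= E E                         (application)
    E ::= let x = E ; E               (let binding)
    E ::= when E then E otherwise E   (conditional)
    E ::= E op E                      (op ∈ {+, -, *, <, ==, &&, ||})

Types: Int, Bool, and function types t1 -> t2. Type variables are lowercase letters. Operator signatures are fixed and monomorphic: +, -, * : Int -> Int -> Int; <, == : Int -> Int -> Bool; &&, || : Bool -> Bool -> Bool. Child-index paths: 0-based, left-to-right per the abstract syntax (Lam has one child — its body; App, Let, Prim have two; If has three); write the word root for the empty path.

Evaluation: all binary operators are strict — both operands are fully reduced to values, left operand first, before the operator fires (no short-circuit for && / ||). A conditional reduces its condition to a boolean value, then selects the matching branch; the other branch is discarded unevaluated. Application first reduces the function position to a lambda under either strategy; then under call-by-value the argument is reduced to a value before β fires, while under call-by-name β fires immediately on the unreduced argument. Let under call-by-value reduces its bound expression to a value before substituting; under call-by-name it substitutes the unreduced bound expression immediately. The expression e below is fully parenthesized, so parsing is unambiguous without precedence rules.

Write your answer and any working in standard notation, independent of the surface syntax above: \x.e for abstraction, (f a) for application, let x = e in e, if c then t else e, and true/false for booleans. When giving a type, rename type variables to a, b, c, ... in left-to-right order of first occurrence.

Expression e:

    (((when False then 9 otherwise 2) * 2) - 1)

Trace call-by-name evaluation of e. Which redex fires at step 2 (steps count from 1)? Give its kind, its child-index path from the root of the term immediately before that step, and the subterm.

Answer: delta at 0 : (2 * 2)

Derivation:
step 0: (((if false then 9 else 2) * 2) - 1)
step 1: [if@0.0] ((2 * 2) - 1)
step 2: [delta@0] (4 - 1)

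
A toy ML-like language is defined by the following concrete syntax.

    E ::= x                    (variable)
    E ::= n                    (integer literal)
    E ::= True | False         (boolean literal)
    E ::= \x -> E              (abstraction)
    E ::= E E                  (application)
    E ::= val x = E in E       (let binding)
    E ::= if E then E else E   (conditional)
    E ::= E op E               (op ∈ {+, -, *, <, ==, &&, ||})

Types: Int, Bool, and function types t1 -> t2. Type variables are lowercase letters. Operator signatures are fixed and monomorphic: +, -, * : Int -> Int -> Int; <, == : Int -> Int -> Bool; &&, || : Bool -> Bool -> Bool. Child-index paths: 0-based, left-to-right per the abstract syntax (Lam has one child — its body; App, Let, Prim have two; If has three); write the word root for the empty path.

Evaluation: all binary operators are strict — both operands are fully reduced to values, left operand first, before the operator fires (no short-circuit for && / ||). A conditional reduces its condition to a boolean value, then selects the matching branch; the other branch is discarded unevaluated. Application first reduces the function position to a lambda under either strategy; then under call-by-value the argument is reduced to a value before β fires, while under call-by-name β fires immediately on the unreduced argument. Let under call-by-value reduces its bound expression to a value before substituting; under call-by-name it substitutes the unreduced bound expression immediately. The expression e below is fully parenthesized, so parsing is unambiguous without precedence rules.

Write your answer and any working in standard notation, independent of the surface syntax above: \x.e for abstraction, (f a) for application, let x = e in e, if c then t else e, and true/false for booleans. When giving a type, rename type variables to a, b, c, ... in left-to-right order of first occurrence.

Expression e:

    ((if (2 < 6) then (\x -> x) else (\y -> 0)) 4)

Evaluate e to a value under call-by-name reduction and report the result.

Working:
step 0: ((if (2 < 6) then (\x.x) else (\y.0)) 4)
step 1: [delta@0.0] ((if true then (\x.x) else (\y.0)) 4)
step 2: [if@0] ((\x.x) 4)
step 3: [beta@root] 4

Answer: 4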